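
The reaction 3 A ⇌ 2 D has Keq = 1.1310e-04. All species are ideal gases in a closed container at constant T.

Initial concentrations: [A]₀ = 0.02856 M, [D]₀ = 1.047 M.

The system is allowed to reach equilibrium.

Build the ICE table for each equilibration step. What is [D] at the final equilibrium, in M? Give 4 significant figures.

Q₀ = 4.7056e+04 vs Keq = 1.1310e-04 ⇒ Q>K, reverse
Step 1:
                  A         D
  I         0.02856     1.047
  C           1.539    -1.026
  E           1.568   0.02088
  solve Keq expr → x = -0.5131; check Q = 1.1310e-04

[D]_eq = 0.02088 M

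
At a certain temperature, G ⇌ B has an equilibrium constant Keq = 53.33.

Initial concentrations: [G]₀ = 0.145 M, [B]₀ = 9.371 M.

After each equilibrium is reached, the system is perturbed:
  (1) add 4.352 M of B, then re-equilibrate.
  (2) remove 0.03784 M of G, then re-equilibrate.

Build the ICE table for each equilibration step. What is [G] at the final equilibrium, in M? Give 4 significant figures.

Q₀ = 64.63 vs Keq = 53.33 ⇒ Q>K, reverse
Step 1:
                  G         B
  init        0.145     9.371
  Δ         0.03015  -0.03015
  eq         0.1752     9.341
  solve Keq expr → x = -0.03015; check Q = 53.33
Then add 4.352 M of B.
Step 2:
                  G         B
  init       0.1752     13.69
  Δ          0.0801   -0.0801
  eq         0.2553     13.61
  solve Keq expr → x = -0.0801; check Q = 53.33
Then remove 0.03784 M of G.
Step 3:
                  G         B
  init       0.2174     13.61
  Δ         0.03714  -0.03714
  eq         0.2546     13.58
  solve Keq expr → x = -0.03714; check Q = 53.33

[G]_eq = 0.2546 M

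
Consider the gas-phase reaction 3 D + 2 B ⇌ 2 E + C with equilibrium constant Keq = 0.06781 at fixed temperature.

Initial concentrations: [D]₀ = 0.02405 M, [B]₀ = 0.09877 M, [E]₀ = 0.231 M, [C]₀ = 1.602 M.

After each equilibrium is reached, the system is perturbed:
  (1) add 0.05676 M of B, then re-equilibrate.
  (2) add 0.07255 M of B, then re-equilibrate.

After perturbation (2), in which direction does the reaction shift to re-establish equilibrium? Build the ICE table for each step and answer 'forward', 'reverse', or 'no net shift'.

Q₀ = 6.2993e+05 vs Keq = 0.06781 ⇒ Q>K, reverse
Step 1:
                   D          B          E          C
  I          0.02405    0.09877      0.231      1.602
  C           0.3256     0.2171    -0.2171    -0.1085
  E           0.3497     0.3159    0.01392      1.493
  solve Keq expr → x = -0.1085; check Q = 0.06781
Then add 0.05676 M of B.
Step 2:
                   D          B          E          C
  I           0.3497     0.3726    0.01392      1.493
  C        -0.003258  -0.002172   0.002172   0.001086
  E           0.3464     0.3704    0.01609      1.495
  solve Keq expr → x = 0.001086; check Q = 0.06781
Then add 0.07255 M of B.
Step 3:
                   D          B          E          C
  I           0.3464      0.443    0.01609      1.495
  C        -0.004038  -0.002692   0.002692   0.001346
  E           0.3424     0.4403    0.01878      1.496
  solve Keq expr → x = 0.001346; check Q = 0.06781

Direction: forward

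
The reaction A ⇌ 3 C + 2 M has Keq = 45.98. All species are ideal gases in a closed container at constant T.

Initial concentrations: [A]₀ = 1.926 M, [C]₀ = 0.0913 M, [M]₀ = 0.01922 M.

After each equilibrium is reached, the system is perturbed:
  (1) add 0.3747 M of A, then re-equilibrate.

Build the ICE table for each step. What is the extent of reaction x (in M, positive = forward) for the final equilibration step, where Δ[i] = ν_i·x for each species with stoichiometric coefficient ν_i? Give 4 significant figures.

Q₀ = 1.4597e-07 vs Keq = 45.98 ⇒ Q<K, forward
Step 1:
                   A          C          M
  Initial      1.926     0.0913    0.01922
  Change     -0.8357      2.507      1.671
  Equil         1.09      2.598      1.691
  solve Keq expr → x = 0.8357; check Q = 45.98
Then add 0.3747 M of A.
Step 2:
                   A          C          M
  Initial      1.465      2.598      1.691
  Change    -0.04636     0.1391    0.09273
  Equil        1.419      2.737      1.783
  solve Keq expr → x = 0.04636; check Q = 45.98

x = 0.04636 M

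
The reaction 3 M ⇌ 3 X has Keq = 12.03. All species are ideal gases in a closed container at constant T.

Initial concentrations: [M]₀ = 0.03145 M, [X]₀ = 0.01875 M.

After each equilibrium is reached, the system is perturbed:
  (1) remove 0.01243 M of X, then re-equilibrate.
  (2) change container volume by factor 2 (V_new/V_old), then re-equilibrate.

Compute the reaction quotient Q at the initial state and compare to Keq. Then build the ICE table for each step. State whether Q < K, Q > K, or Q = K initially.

Q₀ = 0.2119 vs Keq = 12.03 ⇒ Q<K, forward
Step 1:
                  M         X
  Initial   0.03145   0.01875
  Change    -0.0162    0.0162
  Equil     0.01525   0.03495
  solve Keq expr → x = 0.005399; check Q = 12.03
Then remove 0.01243 M of X.
Step 2:
                  M         X
  Initial   0.01525   0.02252
  Change  -0.003777  0.003777
  Equil     0.01148   0.02629
  solve Keq expr → x = 0.001259; check Q = 12.03
Then change container volume by factor 2 (V_new/V_old).
Step 3:
                  M         X
  Initial  0.005738   0.01315
  Change          0         0
  Equil    0.005738   0.01315
  solve Keq expr → x = 0; check Q = 12.03

Q₀ = 0.2119; Q < K (proceeds forward)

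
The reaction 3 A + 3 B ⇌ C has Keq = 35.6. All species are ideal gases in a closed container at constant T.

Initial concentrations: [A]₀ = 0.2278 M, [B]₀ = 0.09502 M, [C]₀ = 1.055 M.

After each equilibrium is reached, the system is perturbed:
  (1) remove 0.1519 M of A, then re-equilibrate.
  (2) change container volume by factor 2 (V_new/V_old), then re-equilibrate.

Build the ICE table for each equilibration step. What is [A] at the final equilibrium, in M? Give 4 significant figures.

Q₀ = 1.0403e+05 vs Keq = 35.6 ⇒ Q>K, reverse
Step 1:
                    A           B           C
  init         0.2278     0.09502       1.055
  Δ             0.387       0.387      -0.129
  eq           0.6148       0.482       0.926
  solve Keq expr → x = -0.129; check Q = 35.6
Then remove 0.1519 M of A.
Step 2:
                    A           B           C
  init         0.4629       0.482       0.926
  Δ            0.0697      0.0697    -0.02323
  eq           0.5326      0.5517      0.9028
  solve Keq expr → x = -0.02323; check Q = 35.6
Then change container volume by factor 2 (V_new/V_old).
Step 3:
                    A           B           C
  init         0.2663      0.2758      0.4514
  Δ            0.1992      0.1992    -0.06641
  eq           0.4655      0.4751       0.385
  solve Keq expr → x = -0.06641; check Q = 35.6

[A]_eq = 0.4655 M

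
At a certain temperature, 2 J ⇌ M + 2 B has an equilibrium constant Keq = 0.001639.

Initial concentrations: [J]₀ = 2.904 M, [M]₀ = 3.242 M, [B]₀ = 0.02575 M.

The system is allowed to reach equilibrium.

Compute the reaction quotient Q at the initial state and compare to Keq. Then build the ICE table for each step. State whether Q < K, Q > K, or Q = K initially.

Q₀ = 2.5490e-04; Q < K (proceeds forward)

Q₀ = 2.5490e-04 vs Keq = 0.001639 ⇒ Q<K, forward
Step 1:
                  J         M         B
  I           2.904     3.242   0.02575
  C        -0.03849   0.01924   0.03849
  E           2.866     3.261   0.06424
  solve Keq expr → x = 0.01924; check Q = 0.001639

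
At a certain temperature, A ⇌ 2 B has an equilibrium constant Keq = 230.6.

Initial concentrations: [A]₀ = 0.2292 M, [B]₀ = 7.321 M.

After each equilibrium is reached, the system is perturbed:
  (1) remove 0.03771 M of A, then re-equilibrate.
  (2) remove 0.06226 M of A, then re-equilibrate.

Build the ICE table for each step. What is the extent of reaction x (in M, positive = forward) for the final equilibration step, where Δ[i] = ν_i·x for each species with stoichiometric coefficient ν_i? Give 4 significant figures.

x = -0.05535 M

Q₀ = 233.8 vs Keq = 230.6 ⇒ Q>K, reverse
Step 1:
                   A          B
  I           0.2292      7.321
  C         0.002861  -0.005722
  E           0.2321      7.315
  solve Keq expr → x = -0.002861; check Q = 230.6
Then remove 0.03771 M of A.
Step 2:
                   A          B
  I           0.1944      7.315
  C          0.03348   -0.06696
  E           0.2278      7.248
  solve Keq expr → x = -0.03348; check Q = 230.6
Then remove 0.06226 M of A.
Step 3:
                   A          B
  I           0.1656      7.248
  C          0.05535    -0.1107
  E           0.2209      7.138
  solve Keq expr → x = -0.05535; check Q = 230.6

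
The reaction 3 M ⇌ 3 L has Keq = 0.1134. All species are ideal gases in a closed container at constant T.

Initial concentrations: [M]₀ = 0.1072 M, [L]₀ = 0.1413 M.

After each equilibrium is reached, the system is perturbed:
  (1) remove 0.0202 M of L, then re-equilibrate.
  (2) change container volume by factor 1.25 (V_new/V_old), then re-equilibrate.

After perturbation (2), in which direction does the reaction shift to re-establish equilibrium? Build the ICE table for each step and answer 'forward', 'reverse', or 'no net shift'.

Q₀ = 2.29 vs Keq = 0.1134 ⇒ Q>K, reverse
Step 1:
                  M         L
  init       0.1072    0.1413
  Δ         0.06025  -0.06025
  eq         0.1674   0.08105
  solve Keq expr → x = -0.02008; check Q = 0.1134
Then remove 0.0202 M of L.
Step 2:
                  M         L
  init       0.1674   0.06085
  Δ        -0.01361   0.01361
  eq         0.1538   0.07446
  solve Keq expr → x = 0.004537; check Q = 0.1134
Then change container volume by factor 1.25 (V_new/V_old).
Step 3:
                  M         L
  init       0.1231   0.05957
  Δ               0         0
  eq         0.1231   0.05957
  solve Keq expr → x = 0; check Q = 0.1134

Direction: no net shift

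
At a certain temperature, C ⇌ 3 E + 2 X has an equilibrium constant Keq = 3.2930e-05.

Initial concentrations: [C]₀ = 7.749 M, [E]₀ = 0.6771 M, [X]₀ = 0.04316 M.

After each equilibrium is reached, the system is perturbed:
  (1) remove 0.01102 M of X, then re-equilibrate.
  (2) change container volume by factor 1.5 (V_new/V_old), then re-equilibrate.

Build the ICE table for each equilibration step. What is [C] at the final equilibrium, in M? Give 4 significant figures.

Q₀ = 7.4624e-05 vs Keq = 3.2930e-05 ⇒ Q>K, reverse
Step 1:
                   C          E          X
  init         7.749     0.6771    0.04316
  Δ         0.006587   -0.01976   -0.01317
  eq           7.756     0.6573    0.02999
  solve Keq expr → x = -0.006587; check Q = 3.2930e-05
Then remove 0.01102 M of X.
Step 2:
                   C          E          X
  init         7.756     0.6573    0.01897
  Δ        -0.005006    0.01502    0.01001
  eq           7.751     0.6724    0.02898
  solve Keq expr → x = 0.005006; check Q = 3.2930e-05
Then change container volume by factor 1.5 (V_new/V_old).
Step 3:
                   C          E          X
  init         5.167     0.4482    0.01932
  Δ         -0.01004    0.03011    0.02007
  eq           5.157     0.4783    0.03939
  solve Keq expr → x = 0.01004; check Q = 3.2930e-05

[C]_eq = 5.157 M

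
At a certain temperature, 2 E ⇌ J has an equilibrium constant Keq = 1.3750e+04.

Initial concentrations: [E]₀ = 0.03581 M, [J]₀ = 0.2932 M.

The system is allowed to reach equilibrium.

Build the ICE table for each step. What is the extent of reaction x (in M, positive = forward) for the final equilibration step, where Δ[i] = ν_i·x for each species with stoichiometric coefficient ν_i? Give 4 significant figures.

x = 0.01554 M

Q₀ = 228.6 vs Keq = 1.3750e+04 ⇒ Q<K, forward
Step 1:
                    E           J
  I           0.03581      0.2932
  C          -0.03107     0.01554
  E          0.004739      0.3087
  solve Keq expr → x = 0.01554; check Q = 1.3750e+04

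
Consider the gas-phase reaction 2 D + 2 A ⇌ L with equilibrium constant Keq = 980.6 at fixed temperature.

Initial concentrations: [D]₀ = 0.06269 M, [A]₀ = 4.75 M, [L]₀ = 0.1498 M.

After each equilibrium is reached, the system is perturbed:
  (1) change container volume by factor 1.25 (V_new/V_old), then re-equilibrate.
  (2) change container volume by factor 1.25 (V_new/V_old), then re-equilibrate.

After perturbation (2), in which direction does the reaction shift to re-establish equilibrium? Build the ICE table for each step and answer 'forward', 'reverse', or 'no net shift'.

Direction: reverse

Q₀ = 1.689 vs Keq = 980.6 ⇒ Q<K, forward
Step 1:
                    D           A           L
  init        0.06269        4.75      0.1498
  Δ           -0.0598     -0.0598      0.0299
  eq         0.002886        4.69      0.1797
  solve Keq expr → x = 0.0299; check Q = 980.6
Then change container volume by factor 1.25 (V_new/V_old).
Step 2:
                    D           A           L
  init       0.002309       3.752      0.1438
  Δ        9.1203e-04  9.1203e-04 -4.5602e-04
  eq         0.003221       3.753      0.1433
  solve Keq expr → x = -4.5602e-04; check Q = 980.6
Then change container volume by factor 1.25 (V_new/V_old).
Step 3:
                    D           A           L
  init       0.002577       3.002      0.1146
  Δ          0.001015    0.001015 -5.0761e-04
  eq         0.003592       3.003      0.1141
  solve Keq expr → x = -5.0761e-04; check Q = 980.6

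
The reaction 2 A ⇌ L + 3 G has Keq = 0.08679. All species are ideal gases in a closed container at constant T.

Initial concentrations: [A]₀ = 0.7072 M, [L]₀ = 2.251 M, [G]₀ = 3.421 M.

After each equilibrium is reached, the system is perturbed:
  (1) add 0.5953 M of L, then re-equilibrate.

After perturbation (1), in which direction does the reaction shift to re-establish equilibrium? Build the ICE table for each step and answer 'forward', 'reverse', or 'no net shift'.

Direction: reverse

Q₀ = 180.2 vs Keq = 0.08679 ⇒ Q>K, reverse
Step 1:
                  A         L         G
  I          0.7072     2.251     3.421
  C            1.79   -0.8949    -2.685
  E           2.497     1.356    0.7362
  solve Keq expr → x = -0.8949; check Q = 0.08679
Then add 0.5953 M of L.
Step 2:
                  A         L         G
  I           2.497     1.951    0.7362
  C         0.04861   -0.0243  -0.07291
  E           2.546     1.927    0.6633
  solve Keq expr → x = -0.0243; check Q = 0.08679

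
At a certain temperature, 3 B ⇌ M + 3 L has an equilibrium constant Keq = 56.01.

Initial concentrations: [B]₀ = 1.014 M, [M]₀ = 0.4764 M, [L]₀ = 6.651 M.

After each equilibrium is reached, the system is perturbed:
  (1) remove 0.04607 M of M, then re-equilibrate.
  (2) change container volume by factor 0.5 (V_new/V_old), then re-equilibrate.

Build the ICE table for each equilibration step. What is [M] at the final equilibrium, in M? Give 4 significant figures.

Q₀ = 134.4 vs Keq = 56.01 ⇒ Q>K, reverse
Step 1:
                   B          M          L
  Initial      1.014     0.4764      6.651
  Change       0.225   -0.07498     -0.225
  Equil        1.239     0.4014      6.426
  solve Keq expr → x = -0.07498; check Q = 56.01
Then remove 0.04607 M of M.
Step 2:
                   B          M          L
  Initial      1.239     0.3553      6.426
  Change    -0.03172    0.01057    0.03172
  Equil        1.207     0.3659      6.458
  solve Keq expr → x = 0.01057; check Q = 56.01
Then change container volume by factor 0.5 (V_new/V_old).
Step 3:
                   B          M          L
  Initial      2.414     0.7318      12.92
  Change      0.3666    -0.1222    -0.3666
  Equil        2.781     0.6096      12.55
  solve Keq expr → x = -0.1222; check Q = 56.01

[M]_eq = 0.6096 M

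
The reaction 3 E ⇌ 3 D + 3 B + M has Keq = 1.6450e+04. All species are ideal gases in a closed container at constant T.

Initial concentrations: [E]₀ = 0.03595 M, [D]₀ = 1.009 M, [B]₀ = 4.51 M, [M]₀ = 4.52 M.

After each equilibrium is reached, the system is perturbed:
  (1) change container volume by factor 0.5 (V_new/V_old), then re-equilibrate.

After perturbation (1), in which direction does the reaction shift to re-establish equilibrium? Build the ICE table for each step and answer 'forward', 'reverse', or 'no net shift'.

Direction: reverse

Q₀ = 9.1674e+06 vs Keq = 1.6450e+04 ⇒ Q>K, reverse
Step 1:
                  E         D         B         M
  init      0.03595     1.009      4.51      4.52
  Δ          0.1922   -0.1922   -0.1922  -0.06408
  eq         0.2282    0.8168     4.318     4.456
  solve Keq expr → x = -0.06408; check Q = 1.6450e+04
Then change container volume by factor 0.5 (V_new/V_old).
Step 2:
                  E         D         B         M
  init       0.4564     1.634     8.636     8.912
  Δ          0.3818   -0.3818   -0.3818   -0.1273
  eq         0.8382     1.252     8.254     8.785
  solve Keq expr → x = -0.1273; check Q = 1.6450e+04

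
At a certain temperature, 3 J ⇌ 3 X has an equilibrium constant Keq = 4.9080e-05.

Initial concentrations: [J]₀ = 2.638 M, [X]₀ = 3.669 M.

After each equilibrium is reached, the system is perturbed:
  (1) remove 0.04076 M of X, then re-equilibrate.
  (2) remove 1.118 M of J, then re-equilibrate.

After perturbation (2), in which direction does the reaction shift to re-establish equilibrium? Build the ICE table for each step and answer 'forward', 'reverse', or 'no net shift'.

Q₀ = 2.69 vs Keq = 4.9080e-05 ⇒ Q>K, reverse
Step 1:
                   J          X
  init         2.638      3.669
  Δ            3.446     -3.446
  eq           6.084     0.2228
  solve Keq expr → x = -1.149; check Q = 4.9080e-05
Then remove 0.04076 M of X.
Step 2:
                   J          X
  init         6.084      0.182
  Δ         -0.03932    0.03932
  eq           6.045     0.2213
  solve Keq expr → x = 0.01311; check Q = 4.9080e-05
Then remove 1.118 M of J.
Step 3:
                   J          X
  init         4.927     0.2213
  Δ          0.03949   -0.03949
  eq           4.966     0.1818
  solve Keq expr → x = -0.01316; check Q = 4.9080e-05

Direction: reverse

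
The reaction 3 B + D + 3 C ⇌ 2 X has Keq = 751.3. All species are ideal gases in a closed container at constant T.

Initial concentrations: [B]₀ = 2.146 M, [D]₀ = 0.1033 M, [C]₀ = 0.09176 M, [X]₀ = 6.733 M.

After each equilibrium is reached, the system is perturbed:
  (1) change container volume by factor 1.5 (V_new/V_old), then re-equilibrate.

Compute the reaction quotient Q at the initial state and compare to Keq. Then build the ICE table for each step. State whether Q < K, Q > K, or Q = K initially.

Q₀ = 5.7473e+04 vs Keq = 751.3 ⇒ Q>K, reverse
Step 1:
                    B           D           C           X
  Initial       2.146      0.1033     0.09176       6.733
  Change       0.2045     0.06818      0.2045     -0.1364
  Equil         2.351      0.1715      0.2963       6.597
  solve Keq expr → x = -0.06818; check Q = 751.3
Then change container volume by factor 1.5 (V_new/V_old).
Step 2:
                    B           D           C           X
  Initial       1.567      0.1143      0.1975       4.398
  Change       0.1233      0.0411      0.1233    -0.08221
  Equil          1.69      0.1554      0.3208       4.316
  solve Keq expr → x = -0.0411; check Q = 751.3

Q₀ = 5.7473e+04; Q > K (proceeds reverse)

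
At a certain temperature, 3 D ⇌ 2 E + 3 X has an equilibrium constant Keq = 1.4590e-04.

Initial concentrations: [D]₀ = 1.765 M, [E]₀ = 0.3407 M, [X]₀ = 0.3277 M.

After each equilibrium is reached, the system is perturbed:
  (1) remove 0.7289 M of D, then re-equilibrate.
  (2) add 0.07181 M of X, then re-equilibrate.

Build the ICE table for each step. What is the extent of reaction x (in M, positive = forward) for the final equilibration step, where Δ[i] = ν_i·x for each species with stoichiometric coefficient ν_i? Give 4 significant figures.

Q₀ = 7.4292e-04 vs Keq = 1.4590e-04 ⇒ Q>K, reverse
Step 1:
                   D          E          X
  Initial      1.765     0.3407     0.3277
  Change     0.09665   -0.06444   -0.09665
  Equil        1.862     0.2763      0.231
  solve Keq expr → x = -0.03222; check Q = 1.4590e-04
Then remove 0.7289 M of D.
Step 2:
                   D          E          X
  Initial      1.133     0.2763      0.231
  Change     0.06465    -0.0431   -0.06465
  Equil        1.197     0.2332     0.1664
  solve Keq expr → x = -0.02155; check Q = 1.4590e-04
Then add 0.07181 M of X.
Step 3:
                   D          E          X
  Initial      1.197     0.2332     0.2382
  Change     0.04752   -0.03168   -0.04752
  Equil        1.245     0.2015     0.1907
  solve Keq expr → x = -0.01584; check Q = 1.4590e-04

x = -0.01584 M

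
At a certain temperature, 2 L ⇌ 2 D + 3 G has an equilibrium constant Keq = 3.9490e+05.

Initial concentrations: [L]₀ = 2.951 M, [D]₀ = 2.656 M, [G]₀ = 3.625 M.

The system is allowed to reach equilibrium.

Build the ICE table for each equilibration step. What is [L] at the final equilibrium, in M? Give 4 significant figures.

Q₀ = 38.59 vs Keq = 3.9490e+05 ⇒ Q<K, forward
Step 1:
                   L          D          G
  Initial      2.951      2.656      3.625
  Change      -2.764      2.764      4.146
  Equil       0.1869       5.42      7.771
  solve Keq expr → x = 1.382; check Q = 3.9490e+05

[L]_eq = 0.1869 M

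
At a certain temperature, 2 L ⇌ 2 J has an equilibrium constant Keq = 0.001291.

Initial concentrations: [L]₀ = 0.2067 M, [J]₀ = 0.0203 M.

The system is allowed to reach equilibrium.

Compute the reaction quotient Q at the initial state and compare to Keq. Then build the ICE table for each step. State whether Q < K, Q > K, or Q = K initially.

Q₀ = 0.009645; Q > K (proceeds reverse)

Q₀ = 0.009645 vs Keq = 0.001291 ⇒ Q>K, reverse
Step 1:
                    L           J
  I            0.2067      0.0203
  C           0.01243    -0.01243
  E            0.2191    0.007873
  solve Keq expr → x = -0.006213; check Q = 0.001291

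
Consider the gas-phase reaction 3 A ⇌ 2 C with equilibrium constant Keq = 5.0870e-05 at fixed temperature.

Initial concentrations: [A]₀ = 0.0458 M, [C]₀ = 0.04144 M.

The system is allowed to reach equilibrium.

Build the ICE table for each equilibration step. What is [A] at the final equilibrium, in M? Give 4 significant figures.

Q₀ = 17.87 vs Keq = 5.0870e-05 ⇒ Q>K, reverse
Step 1:
                    A           C
  I            0.0458     0.04144
  C           0.06178    -0.04119
  E            0.1076  2.5168e-04
  solve Keq expr → x = -0.02059; check Q = 5.0870e-05

[A]_eq = 0.1076 M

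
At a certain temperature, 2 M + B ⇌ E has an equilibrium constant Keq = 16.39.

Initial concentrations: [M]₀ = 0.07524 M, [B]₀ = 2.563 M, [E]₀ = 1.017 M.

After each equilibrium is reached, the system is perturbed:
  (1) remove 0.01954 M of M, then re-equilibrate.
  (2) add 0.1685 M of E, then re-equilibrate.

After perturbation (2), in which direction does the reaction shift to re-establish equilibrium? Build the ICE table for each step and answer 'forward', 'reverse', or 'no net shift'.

Direction: reverse

Q₀ = 70.09 vs Keq = 16.39 ⇒ Q>K, reverse
Step 1:
                  M         B         E
  Initial   0.07524     2.563     1.017
  Change    0.07629   0.03814  -0.03814
  Equil      0.1515     2.601    0.9789
  solve Keq expr → x = -0.03814; check Q = 16.39
Then remove 0.01954 M of M.
Step 2:
                  M         B         E
  Initial     0.132     2.601    0.9789
  Change    0.01855  0.009276 -0.009276
  Equil      0.1505      2.61    0.9696
  solve Keq expr → x = -0.009276; check Q = 16.39
Then add 0.1685 M of E.
Step 3:
                  M         B         E
  Initial    0.1505      2.61     1.138
  Change    0.01194  0.005971 -0.005971
  Equil      0.1625     2.616     1.132
  solve Keq expr → x = -0.005971; check Q = 16.39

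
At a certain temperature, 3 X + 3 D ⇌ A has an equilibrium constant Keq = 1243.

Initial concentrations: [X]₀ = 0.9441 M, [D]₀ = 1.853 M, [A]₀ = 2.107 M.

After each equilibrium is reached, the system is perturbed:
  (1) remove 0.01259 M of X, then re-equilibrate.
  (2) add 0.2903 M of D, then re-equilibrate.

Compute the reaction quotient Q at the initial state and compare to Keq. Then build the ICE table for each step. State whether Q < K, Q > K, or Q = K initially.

Q₀ = 0.3935; Q < K (proceeds forward)

Q₀ = 0.3935 vs Keq = 1243 ⇒ Q<K, forward
Step 1:
                  X         D         A
  init       0.9441     1.853     2.107
  Δ         -0.8235   -0.8235    0.2745
  eq         0.1206      1.03     2.381
  solve Keq expr → x = 0.2745; check Q = 1243
Then remove 0.01259 M of X.
Step 2:
                  X         D         A
  init        0.108      1.03     2.381
  Δ         0.01123   0.01123 -0.003742
  eq         0.1193     1.041     2.378
  solve Keq expr → x = -0.003742; check Q = 1243
Then add 0.2903 M of D.
Step 3:
                  X         D         A
  init       0.1193     1.331     2.378
  Δ        -0.02418  -0.02418   0.00806
  eq        0.09509     1.307     2.386
  solve Keq expr → x = 0.00806; check Q = 1243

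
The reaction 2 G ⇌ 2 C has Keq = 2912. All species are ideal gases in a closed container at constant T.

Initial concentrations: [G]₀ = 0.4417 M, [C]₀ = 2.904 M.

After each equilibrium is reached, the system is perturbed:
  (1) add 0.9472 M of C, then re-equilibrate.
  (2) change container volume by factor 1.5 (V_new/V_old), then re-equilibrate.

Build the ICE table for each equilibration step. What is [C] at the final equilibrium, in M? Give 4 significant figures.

Q₀ = 43.23 vs Keq = 2912 ⇒ Q<K, forward
Step 1:
                    G           C
  init         0.4417       2.904
  Δ           -0.3808      0.3808
  eq          0.06087       3.285
  solve Keq expr → x = 0.1904; check Q = 2912
Then add 0.9472 M of C.
Step 2:
                    G           C
  init        0.06087       4.232
  Δ           0.01723    -0.01723
  eq          0.07811       4.215
  solve Keq expr → x = -0.008617; check Q = 2912
Then change container volume by factor 1.5 (V_new/V_old).
Step 3:
                    G           C
  init        0.05207        2.81
  Δ                 0           0
  eq          0.05207        2.81
  solve Keq expr → x = 0; check Q = 2912

[C]_eq = 2.81 M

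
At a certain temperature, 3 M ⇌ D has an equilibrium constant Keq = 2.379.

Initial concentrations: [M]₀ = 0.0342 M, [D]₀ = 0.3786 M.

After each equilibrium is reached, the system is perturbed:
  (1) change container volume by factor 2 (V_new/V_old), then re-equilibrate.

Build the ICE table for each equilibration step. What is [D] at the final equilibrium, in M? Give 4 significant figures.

Q₀ = 9465 vs Keq = 2.379 ⇒ Q>K, reverse
Step 1:
                    M           D
  I            0.0342      0.3786
  C            0.4286     -0.1429
  E            0.4628      0.2357
  solve Keq expr → x = -0.1429; check Q = 2.379
Then change container volume by factor 2 (V_new/V_old).
Step 2:
                    M           D
  I            0.2314      0.1179
  C           0.09818    -0.03273
  E            0.3296     0.08515
  solve Keq expr → x = -0.03273; check Q = 2.379

[D]_eq = 0.08515 M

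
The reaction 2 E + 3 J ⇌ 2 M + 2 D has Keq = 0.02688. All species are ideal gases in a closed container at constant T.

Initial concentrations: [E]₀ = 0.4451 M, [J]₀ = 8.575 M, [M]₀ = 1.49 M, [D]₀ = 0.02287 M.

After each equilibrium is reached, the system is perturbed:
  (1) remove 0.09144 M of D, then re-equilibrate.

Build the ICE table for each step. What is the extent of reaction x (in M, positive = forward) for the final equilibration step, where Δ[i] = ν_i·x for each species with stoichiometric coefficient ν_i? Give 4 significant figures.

x = 0.01367 M

Q₀ = 9.2958e-06 vs Keq = 0.02688 ⇒ Q<K, forward
Step 1:
                    E           J           M           D
  init         0.4451       8.575        1.49     0.02287
  Δ           -0.2955     -0.4433      0.2955      0.2955
  eq           0.1496       8.132       1.786      0.3184
  solve Keq expr → x = 0.1478; check Q = 0.02688
Then remove 0.09144 M of D.
Step 2:
                    E           J           M           D
  init         0.1496       8.132       1.786       0.227
  Δ          -0.02735    -0.04102     0.02735     0.02735
  eq           0.1222       8.091       1.813      0.2543
  solve Keq expr → x = 0.01367; check Q = 0.02688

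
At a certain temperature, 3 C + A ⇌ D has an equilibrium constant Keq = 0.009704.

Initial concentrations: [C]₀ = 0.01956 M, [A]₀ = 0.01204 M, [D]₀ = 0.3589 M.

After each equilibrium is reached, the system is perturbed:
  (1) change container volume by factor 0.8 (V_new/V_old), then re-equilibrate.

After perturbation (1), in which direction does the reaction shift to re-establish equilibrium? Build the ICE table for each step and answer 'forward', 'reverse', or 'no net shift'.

Q₀ = 3.9833e+06 vs Keq = 0.009704 ⇒ Q>K, reverse
Step 1:
                  C         A         D
  Initial   0.01956   0.01204    0.3589
  Change      1.063    0.3544   -0.3544
  Equil       1.083    0.3664  0.004513
  solve Keq expr → x = -0.3544; check Q = 0.009704
Then change container volume by factor 0.8 (V_new/V_old).
Step 2:
                  C         A         D
  Initial     1.353     0.458  0.005642
  Change   -0.01472 -0.004907  0.004907
  Equil       1.339    0.4531   0.01055
  solve Keq expr → x = 0.004907; check Q = 0.009704

Direction: forward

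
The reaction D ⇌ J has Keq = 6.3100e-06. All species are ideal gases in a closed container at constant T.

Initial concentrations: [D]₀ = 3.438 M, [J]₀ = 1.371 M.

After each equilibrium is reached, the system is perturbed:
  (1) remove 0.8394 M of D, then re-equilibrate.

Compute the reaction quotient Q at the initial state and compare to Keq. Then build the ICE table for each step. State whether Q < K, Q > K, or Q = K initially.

Q₀ = 0.3988 vs Keq = 6.3100e-06 ⇒ Q>K, reverse
Step 1:
                  D         J
  init        3.438     1.371
  Δ           1.371    -1.371
  eq          4.809 3.0345e-05
  solve Keq expr → x = -1.371; check Q = 6.3100e-06
Then remove 0.8394 M of D.
Step 2:
                  D         J
  init         3.97 3.0345e-05
  Δ       5.2966e-06 -5.2966e-06
  eq           3.97 2.5048e-05
  solve Keq expr → x = -5.2966e-06; check Q = 6.3100e-06

Q₀ = 0.3988; Q > K (proceeds reverse)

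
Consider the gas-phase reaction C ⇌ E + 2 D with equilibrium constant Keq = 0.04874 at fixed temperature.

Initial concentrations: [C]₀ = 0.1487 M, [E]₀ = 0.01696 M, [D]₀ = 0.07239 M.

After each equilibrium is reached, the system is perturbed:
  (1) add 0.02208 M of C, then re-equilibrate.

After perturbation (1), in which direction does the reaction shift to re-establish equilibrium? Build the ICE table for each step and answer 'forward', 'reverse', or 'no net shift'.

Direction: forward

Q₀ = 5.9768e-04 vs Keq = 0.04874 ⇒ Q<K, forward
Step 1:
                   C          E          D
  init        0.1487    0.01696    0.07239
  Δ         -0.06948    0.06948      0.139
  eq         0.07922    0.08644     0.2114
  solve Keq expr → x = 0.06948; check Q = 0.04874
Then add 0.02208 M of C.
Step 2:
                   C          E          D
  init        0.1013    0.08644     0.2114
  Δ        -0.006185   0.006185    0.01237
  eq         0.09512    0.09262     0.2237
  solve Keq expr → x = 0.006185; check Q = 0.04874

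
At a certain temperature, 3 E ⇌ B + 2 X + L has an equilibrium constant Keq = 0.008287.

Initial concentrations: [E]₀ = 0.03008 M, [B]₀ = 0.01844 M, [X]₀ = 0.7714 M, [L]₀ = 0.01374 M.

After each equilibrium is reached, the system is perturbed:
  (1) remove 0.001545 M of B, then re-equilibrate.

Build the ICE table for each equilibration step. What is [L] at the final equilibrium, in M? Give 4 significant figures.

Q₀ = 5.54 vs Keq = 0.008287 ⇒ Q>K, reverse
Step 1:
                  E         B         X         L
  Initial   0.03008   0.01844    0.7714   0.01374
  Change    0.03862  -0.01287  -0.02574  -0.01287
  Equil      0.0687  0.005568    0.7457 8.6784e-04
  solve Keq expr → x = -0.01287; check Q = 0.008287
Then remove 0.001545 M of B.
Step 2:
                  E         B         X         L
  Initial    0.0687  0.004023    0.7457 8.6784e-04
  Change  -6.9657e-04 2.3219e-04 4.6438e-04 2.3219e-04
  Equil       0.068  0.004255    0.7461    0.0011
  solve Keq expr → x = 2.3219e-04; check Q = 0.008287

[L]_eq = 0.0011 M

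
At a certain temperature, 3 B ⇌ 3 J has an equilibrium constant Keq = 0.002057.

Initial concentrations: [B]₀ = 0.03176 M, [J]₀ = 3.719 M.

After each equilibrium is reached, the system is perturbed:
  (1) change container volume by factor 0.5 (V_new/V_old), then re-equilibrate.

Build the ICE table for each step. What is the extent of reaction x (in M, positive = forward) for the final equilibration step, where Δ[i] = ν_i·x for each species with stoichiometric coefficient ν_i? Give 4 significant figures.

Q₀ = 1.6056e+06 vs Keq = 0.002057 ⇒ Q>K, reverse
Step 1:
                   B          J
  I          0.03176      3.719
  C            3.296     -3.296
  E            3.328     0.4232
  solve Keq expr → x = -1.099; check Q = 0.002057
Then change container volume by factor 0.5 (V_new/V_old).
Step 2:
                   B          J
  I            6.655     0.8464
  C                0          0
  E            6.655     0.8464
  solve Keq expr → x = 0; check Q = 0.002057

x = 0 M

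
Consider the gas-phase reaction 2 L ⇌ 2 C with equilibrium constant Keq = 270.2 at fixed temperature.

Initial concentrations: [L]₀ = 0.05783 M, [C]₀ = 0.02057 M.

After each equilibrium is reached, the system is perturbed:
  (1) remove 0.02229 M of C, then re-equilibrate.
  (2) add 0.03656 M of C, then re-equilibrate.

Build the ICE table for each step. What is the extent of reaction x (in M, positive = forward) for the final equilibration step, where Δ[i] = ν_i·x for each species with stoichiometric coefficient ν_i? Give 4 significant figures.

Q₀ = 0.1265 vs Keq = 270.2 ⇒ Q<K, forward
Step 1:
                    L           C
  I           0.05783     0.02057
  C          -0.05333     0.05333
  E          0.004496      0.0739
  solve Keq expr → x = 0.02667; check Q = 270.2
Then remove 0.02229 M of C.
Step 2:
                    L           C
  I          0.004496     0.05161
  C         -0.001278    0.001278
  E          0.003218     0.05289
  solve Keq expr → x = 6.3913e-04; check Q = 270.2
Then add 0.03656 M of C.
Step 3:
                    L           C
  I          0.003218     0.08945
  C          0.002097   -0.002097
  E          0.005314     0.08736
  solve Keq expr → x = -0.001048; check Q = 270.2

x = -0.001048 M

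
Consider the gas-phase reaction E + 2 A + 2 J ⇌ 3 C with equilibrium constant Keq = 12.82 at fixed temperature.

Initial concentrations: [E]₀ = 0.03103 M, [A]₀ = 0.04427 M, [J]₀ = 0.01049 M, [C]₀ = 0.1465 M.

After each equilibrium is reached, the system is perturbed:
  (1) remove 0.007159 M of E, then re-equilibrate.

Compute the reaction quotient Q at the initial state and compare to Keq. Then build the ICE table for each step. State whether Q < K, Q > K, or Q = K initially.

Q₀ = 4.6985e+05 vs Keq = 12.82 ⇒ Q>K, reverse
Step 1:
                   E          A          J          C
  init       0.03103    0.04427    0.01049     0.1465
  Δ          0.03499    0.06999    0.06999     -0.105
  eq         0.06602     0.1143    0.08048    0.04152
  solve Keq expr → x = -0.03499; check Q = 12.82
Then remove 0.007159 M of E.
Step 2:
                   E          A          J          C
  init       0.05886     0.1143    0.08048    0.04152
  Δ       3.5761e-04 7.1522e-04 7.1522e-04  -0.001073
  eq         0.05922      0.115    0.08119    0.04045
  solve Keq expr → x = -3.5761e-04; check Q = 12.82

Q₀ = 4.6985e+05; Q > K (proceeds reverse)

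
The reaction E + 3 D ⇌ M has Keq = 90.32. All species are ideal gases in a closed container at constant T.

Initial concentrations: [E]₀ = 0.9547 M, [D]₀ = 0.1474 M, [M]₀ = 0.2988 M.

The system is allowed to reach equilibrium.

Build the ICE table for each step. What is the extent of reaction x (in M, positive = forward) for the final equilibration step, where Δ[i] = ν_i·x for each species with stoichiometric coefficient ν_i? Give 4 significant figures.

Q₀ = 97.73 vs Keq = 90.32 ⇒ Q>K, reverse
Step 1:
                    E           D           M
  init         0.9547      0.1474      0.2988
  Δ          0.001218    0.003655   -0.001218
  eq           0.9559      0.1511      0.2976
  solve Keq expr → x = -0.001218; check Q = 90.32

x = -0.001218 M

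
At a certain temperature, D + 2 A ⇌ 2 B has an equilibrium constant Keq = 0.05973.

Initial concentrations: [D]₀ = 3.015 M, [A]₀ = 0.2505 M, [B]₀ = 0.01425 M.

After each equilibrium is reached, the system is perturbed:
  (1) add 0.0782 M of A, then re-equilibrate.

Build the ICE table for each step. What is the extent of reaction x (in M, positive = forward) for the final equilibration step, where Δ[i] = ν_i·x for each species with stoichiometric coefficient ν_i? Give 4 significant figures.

Q₀ = 0.001073 vs Keq = 0.05973 ⇒ Q<K, forward
Step 1:
                  D         A         B
  I           3.015    0.2505   0.01425
  C        -0.03217  -0.06433   0.06433
  E           2.983    0.1862   0.07858
  solve Keq expr → x = 0.03217; check Q = 0.05973
Then add 0.0782 M of A.
Step 2:
                  D         A         B
  I           2.983    0.2644   0.07858
  C        -0.01154  -0.02307   0.02307
  E           2.971    0.2413    0.1017
  solve Keq expr → x = 0.01154; check Q = 0.05973

x = 0.01154 M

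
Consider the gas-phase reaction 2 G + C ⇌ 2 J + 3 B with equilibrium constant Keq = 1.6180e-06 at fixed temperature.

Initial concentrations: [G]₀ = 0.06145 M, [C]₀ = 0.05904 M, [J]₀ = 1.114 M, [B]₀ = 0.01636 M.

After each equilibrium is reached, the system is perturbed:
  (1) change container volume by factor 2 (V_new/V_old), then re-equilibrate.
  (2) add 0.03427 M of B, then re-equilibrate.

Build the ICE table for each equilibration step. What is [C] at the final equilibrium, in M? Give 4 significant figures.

Q₀ = 0.02437 vs Keq = 1.6180e-06 ⇒ Q>K, reverse
Step 1:
                  G         C         J         B
  init      0.06145   0.05904     1.114   0.01636
  Δ          0.0104    0.0052   -0.0104   -0.0156
  eq        0.07185   0.06424     1.104 7.6091e-04
  solve Keq expr → x = -0.0052; check Q = 1.6180e-06
Then change container volume by factor 2 (V_new/V_old).
Step 2:
                  G         C         J         B
  init      0.03592   0.03212    0.5518 3.8046e-04
  Δ       -1.4751e-04 -7.3753e-05 1.4751e-04 2.2126e-04
  eq        0.03578   0.03205    0.5519 6.0171e-04
  solve Keq expr → x = 7.3753e-05; check Q = 1.6180e-06
Then add 0.03427 M of B.
Step 3:
                  G         C         J         B
  init      0.03578   0.03205    0.5519   0.03487
  Δ         0.02262   0.01131  -0.02262  -0.03392
  eq        0.05839   0.04335    0.5293 9.4861e-04
  solve Keq expr → x = -0.01131; check Q = 1.6180e-06

[C]_eq = 0.04335 M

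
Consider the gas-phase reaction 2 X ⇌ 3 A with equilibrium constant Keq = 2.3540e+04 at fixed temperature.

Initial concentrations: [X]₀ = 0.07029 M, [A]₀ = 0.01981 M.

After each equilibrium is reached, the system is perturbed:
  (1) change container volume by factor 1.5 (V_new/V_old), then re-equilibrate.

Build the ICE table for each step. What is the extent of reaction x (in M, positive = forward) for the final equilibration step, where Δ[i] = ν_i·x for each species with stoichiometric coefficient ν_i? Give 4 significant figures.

x = 1.7506e-05 M

Q₀ = 0.001573 vs Keq = 2.3540e+04 ⇒ Q<K, forward
Step 1:
                    X           A
  Initial     0.07029     0.01981
  Change        -0.07       0.105
  Equil    2.8740e-04      0.1248
  solve Keq expr → x = 0.035; check Q = 2.3540e+04
Then change container volume by factor 1.5 (V_new/V_old).
Step 2:
                    X           A
  Initial  1.9160e-04     0.08321
  Change  -3.5011e-05  5.2517e-05
  Equil    1.5659e-04     0.08326
  solve Keq expr → x = 1.7506e-05; check Q = 2.3540e+04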